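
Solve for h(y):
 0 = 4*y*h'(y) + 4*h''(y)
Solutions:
 h(y) = C1 + C2*erf(sqrt(2)*y/2)


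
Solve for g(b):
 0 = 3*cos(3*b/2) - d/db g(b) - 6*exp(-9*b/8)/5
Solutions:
 g(b) = C1 + 2*sin(3*b/2) + 16*exp(-9*b/8)/15


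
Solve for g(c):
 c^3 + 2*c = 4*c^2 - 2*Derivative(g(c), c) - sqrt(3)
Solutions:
 g(c) = C1 - c^4/8 + 2*c^3/3 - c^2/2 - sqrt(3)*c/2


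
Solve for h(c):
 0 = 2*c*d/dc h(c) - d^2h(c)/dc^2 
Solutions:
 h(c) = C1 + C2*erfi(c)


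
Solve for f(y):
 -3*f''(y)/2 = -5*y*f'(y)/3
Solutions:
 f(y) = C1 + C2*erfi(sqrt(5)*y/3)


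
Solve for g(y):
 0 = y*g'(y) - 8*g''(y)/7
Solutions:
 g(y) = C1 + C2*erfi(sqrt(7)*y/4)


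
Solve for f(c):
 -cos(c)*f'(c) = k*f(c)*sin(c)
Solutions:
 f(c) = C1*exp(k*log(cos(c)))


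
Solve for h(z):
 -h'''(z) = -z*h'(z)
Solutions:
 h(z) = C1 + Integral(C2*airyai(z) + C3*airybi(z), z)


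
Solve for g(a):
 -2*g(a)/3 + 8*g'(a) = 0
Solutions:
 g(a) = C1*exp(a/12)


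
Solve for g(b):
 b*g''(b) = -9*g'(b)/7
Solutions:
 g(b) = C1 + C2/b^(2/7)


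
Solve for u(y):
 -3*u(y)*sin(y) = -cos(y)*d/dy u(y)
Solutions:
 u(y) = C1/cos(y)^3


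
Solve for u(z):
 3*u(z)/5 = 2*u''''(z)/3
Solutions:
 u(z) = C1*exp(-10^(3/4)*sqrt(3)*z/10) + C2*exp(10^(3/4)*sqrt(3)*z/10) + C3*sin(10^(3/4)*sqrt(3)*z/10) + C4*cos(10^(3/4)*sqrt(3)*z/10)


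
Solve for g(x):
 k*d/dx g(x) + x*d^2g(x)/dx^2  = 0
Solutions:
 g(x) = C1 + x^(1 - re(k))*(C2*sin(log(x)*Abs(im(k))) + C3*cos(log(x)*im(k)))


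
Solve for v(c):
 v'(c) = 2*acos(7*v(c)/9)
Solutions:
 Integral(1/acos(7*_y/9), (_y, v(c))) = C1 + 2*c


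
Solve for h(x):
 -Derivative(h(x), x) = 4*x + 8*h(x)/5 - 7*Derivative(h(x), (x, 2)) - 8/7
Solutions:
 h(x) = C1*exp(x*(5 - sqrt(1145))/70) + C2*exp(x*(5 + sqrt(1145))/70) - 5*x/2 + 255/112


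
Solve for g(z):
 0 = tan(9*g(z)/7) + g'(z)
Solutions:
 g(z) = -7*asin(C1*exp(-9*z/7))/9 + 7*pi/9
 g(z) = 7*asin(C1*exp(-9*z/7))/9


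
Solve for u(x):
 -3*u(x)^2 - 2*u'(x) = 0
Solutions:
 u(x) = 2/(C1 + 3*x)


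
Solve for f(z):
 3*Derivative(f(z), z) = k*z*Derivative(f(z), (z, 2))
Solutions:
 f(z) = C1 + z^(((re(k) + 3)*re(k) + im(k)^2)/(re(k)^2 + im(k)^2))*(C2*sin(3*log(z)*Abs(im(k))/(re(k)^2 + im(k)^2)) + C3*cos(3*log(z)*im(k)/(re(k)^2 + im(k)^2)))


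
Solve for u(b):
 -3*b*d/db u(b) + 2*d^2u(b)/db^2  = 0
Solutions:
 u(b) = C1 + C2*erfi(sqrt(3)*b/2)


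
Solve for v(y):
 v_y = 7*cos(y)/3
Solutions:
 v(y) = C1 + 7*sin(y)/3


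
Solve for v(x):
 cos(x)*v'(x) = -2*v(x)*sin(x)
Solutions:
 v(x) = C1*cos(x)^2


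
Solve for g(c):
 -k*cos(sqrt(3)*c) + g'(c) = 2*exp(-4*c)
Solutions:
 g(c) = C1 + sqrt(3)*k*sin(sqrt(3)*c)/3 - exp(-4*c)/2


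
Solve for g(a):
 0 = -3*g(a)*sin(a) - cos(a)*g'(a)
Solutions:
 g(a) = C1*cos(a)^3


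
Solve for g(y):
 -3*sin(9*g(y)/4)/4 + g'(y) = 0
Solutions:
 -3*y/4 + 2*log(cos(9*g(y)/4) - 1)/9 - 2*log(cos(9*g(y)/4) + 1)/9 = C1


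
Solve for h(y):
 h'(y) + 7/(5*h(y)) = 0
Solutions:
 h(y) = -sqrt(C1 - 70*y)/5
 h(y) = sqrt(C1 - 70*y)/5


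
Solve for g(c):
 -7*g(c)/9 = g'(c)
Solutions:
 g(c) = C1*exp(-7*c/9)


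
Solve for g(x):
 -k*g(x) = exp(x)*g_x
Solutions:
 g(x) = C1*exp(k*exp(-x))


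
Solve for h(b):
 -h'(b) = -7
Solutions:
 h(b) = C1 + 7*b


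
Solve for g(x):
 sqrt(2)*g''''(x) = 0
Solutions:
 g(x) = C1 + C2*x + C3*x^2 + C4*x^3


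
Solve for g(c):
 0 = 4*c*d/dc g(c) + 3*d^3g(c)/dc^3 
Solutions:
 g(c) = C1 + Integral(C2*airyai(-6^(2/3)*c/3) + C3*airybi(-6^(2/3)*c/3), c)


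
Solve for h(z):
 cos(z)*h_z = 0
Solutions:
 h(z) = C1


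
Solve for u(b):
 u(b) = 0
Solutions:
 u(b) = 0


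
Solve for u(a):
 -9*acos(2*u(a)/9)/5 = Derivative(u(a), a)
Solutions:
 Integral(1/acos(2*_y/9), (_y, u(a))) = C1 - 9*a/5


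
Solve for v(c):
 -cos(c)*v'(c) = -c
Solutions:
 v(c) = C1 + Integral(c/cos(c), c)


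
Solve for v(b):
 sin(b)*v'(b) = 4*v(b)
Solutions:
 v(b) = C1*(cos(b)^2 - 2*cos(b) + 1)/(cos(b)^2 + 2*cos(b) + 1)


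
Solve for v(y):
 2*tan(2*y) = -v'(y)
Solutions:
 v(y) = C1 + log(cos(2*y))


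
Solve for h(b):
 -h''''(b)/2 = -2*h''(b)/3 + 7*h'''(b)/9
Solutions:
 h(b) = C1 + C2*b + C3*exp(b*(-7 + sqrt(157))/9) + C4*exp(-b*(7 + sqrt(157))/9)


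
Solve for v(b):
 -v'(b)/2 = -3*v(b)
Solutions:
 v(b) = C1*exp(6*b)


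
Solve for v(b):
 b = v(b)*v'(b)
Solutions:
 v(b) = -sqrt(C1 + b^2)
 v(b) = sqrt(C1 + b^2)


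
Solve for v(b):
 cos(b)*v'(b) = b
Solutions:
 v(b) = C1 + Integral(b/cos(b), b)


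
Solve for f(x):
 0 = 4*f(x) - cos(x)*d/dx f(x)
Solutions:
 f(x) = C1*(sin(x)^2 + 2*sin(x) + 1)/(sin(x)^2 - 2*sin(x) + 1)


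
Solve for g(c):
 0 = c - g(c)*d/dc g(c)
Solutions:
 g(c) = -sqrt(C1 + c^2)
 g(c) = sqrt(C1 + c^2)


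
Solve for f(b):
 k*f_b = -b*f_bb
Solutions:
 f(b) = C1 + b^(1 - re(k))*(C2*sin(log(b)*Abs(im(k))) + C3*cos(log(b)*im(k)))


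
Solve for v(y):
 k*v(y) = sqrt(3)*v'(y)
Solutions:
 v(y) = C1*exp(sqrt(3)*k*y/3)


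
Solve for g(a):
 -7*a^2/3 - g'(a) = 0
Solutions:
 g(a) = C1 - 7*a^3/9


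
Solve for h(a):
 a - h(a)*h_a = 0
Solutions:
 h(a) = -sqrt(C1 + a^2)
 h(a) = sqrt(C1 + a^2)


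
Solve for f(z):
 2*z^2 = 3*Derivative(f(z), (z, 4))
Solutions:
 f(z) = C1 + C2*z + C3*z^2 + C4*z^3 + z^6/540


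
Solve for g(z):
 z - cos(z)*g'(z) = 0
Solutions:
 g(z) = C1 + Integral(z/cos(z), z)


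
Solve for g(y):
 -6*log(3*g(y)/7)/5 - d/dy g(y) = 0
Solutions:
 5*Integral(1/(log(_y) - log(7) + log(3)), (_y, g(y)))/6 = C1 - y


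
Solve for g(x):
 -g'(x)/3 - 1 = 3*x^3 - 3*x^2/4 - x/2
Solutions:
 g(x) = C1 - 9*x^4/4 + 3*x^3/4 + 3*x^2/4 - 3*x


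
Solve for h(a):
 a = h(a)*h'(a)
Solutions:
 h(a) = -sqrt(C1 + a^2)
 h(a) = sqrt(C1 + a^2)


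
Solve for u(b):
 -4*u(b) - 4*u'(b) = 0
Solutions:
 u(b) = C1*exp(-b)


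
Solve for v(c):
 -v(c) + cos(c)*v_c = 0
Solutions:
 v(c) = C1*sqrt(sin(c) + 1)/sqrt(sin(c) - 1)


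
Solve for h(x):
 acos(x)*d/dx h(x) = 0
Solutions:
 h(x) = C1


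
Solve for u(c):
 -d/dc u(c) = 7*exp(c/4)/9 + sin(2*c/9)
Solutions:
 u(c) = C1 - 28*exp(c/4)/9 + 9*cos(2*c/9)/2


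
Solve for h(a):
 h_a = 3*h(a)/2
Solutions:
 h(a) = C1*exp(3*a/2)


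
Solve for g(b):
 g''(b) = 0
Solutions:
 g(b) = C1 + C2*b


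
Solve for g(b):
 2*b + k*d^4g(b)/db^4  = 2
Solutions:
 g(b) = C1 + C2*b + C3*b^2 + C4*b^3 - b^5/(60*k) + b^4/(12*k)


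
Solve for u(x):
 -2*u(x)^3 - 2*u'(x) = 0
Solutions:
 u(x) = -sqrt(2)*sqrt(-1/(C1 - x))/2
 u(x) = sqrt(2)*sqrt(-1/(C1 - x))/2


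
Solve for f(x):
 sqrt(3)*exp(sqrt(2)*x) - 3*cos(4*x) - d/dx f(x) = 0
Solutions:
 f(x) = C1 + sqrt(6)*exp(sqrt(2)*x)/2 - 3*sin(4*x)/4


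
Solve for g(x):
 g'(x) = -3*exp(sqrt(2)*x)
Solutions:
 g(x) = C1 - 3*sqrt(2)*exp(sqrt(2)*x)/2


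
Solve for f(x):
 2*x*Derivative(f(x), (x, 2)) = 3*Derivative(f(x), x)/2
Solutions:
 f(x) = C1 + C2*x^(7/4)


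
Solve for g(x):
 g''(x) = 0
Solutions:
 g(x) = C1 + C2*x


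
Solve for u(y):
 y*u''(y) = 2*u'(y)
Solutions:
 u(y) = C1 + C2*y^3


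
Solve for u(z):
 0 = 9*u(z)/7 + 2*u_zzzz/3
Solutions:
 u(z) = (C1*sin(2^(1/4)*21^(3/4)*z/14) + C2*cos(2^(1/4)*21^(3/4)*z/14))*exp(-2^(1/4)*21^(3/4)*z/14) + (C3*sin(2^(1/4)*21^(3/4)*z/14) + C4*cos(2^(1/4)*21^(3/4)*z/14))*exp(2^(1/4)*21^(3/4)*z/14)


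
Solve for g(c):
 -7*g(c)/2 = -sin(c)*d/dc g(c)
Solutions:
 g(c) = C1*(cos(c) - 1)^(7/4)/(cos(c) + 1)^(7/4)


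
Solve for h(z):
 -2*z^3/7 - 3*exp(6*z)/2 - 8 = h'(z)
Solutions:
 h(z) = C1 - z^4/14 - 8*z - exp(6*z)/4


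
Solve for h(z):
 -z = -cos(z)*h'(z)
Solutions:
 h(z) = C1 + Integral(z/cos(z), z)


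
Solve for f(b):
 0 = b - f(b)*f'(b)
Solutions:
 f(b) = -sqrt(C1 + b^2)
 f(b) = sqrt(C1 + b^2)


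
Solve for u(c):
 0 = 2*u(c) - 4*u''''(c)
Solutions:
 u(c) = C1*exp(-2^(3/4)*c/2) + C2*exp(2^(3/4)*c/2) + C3*sin(2^(3/4)*c/2) + C4*cos(2^(3/4)*c/2)


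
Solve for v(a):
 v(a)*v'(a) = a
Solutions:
 v(a) = -sqrt(C1 + a^2)
 v(a) = sqrt(C1 + a^2)


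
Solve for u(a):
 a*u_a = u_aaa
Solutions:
 u(a) = C1 + Integral(C2*airyai(a) + C3*airybi(a), a)


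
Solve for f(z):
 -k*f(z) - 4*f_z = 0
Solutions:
 f(z) = C1*exp(-k*z/4)


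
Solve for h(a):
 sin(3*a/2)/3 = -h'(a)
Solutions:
 h(a) = C1 + 2*cos(3*a/2)/9


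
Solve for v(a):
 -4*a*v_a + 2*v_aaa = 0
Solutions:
 v(a) = C1 + Integral(C2*airyai(2^(1/3)*a) + C3*airybi(2^(1/3)*a), a)


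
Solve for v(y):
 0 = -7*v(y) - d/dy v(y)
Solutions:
 v(y) = C1*exp(-7*y)


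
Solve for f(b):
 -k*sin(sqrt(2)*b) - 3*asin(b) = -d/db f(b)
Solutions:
 f(b) = C1 + 3*b*asin(b) - sqrt(2)*k*cos(sqrt(2)*b)/2 + 3*sqrt(1 - b^2)


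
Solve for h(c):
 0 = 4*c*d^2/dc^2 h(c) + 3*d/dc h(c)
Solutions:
 h(c) = C1 + C2*c^(1/4)


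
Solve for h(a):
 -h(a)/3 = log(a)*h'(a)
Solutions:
 h(a) = C1*exp(-li(a)/3)


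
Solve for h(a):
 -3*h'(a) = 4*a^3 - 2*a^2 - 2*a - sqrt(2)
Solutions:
 h(a) = C1 - a^4/3 + 2*a^3/9 + a^2/3 + sqrt(2)*a/3


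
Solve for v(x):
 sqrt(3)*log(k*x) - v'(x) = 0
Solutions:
 v(x) = C1 + sqrt(3)*x*log(k*x) - sqrt(3)*x


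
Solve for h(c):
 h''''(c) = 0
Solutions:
 h(c) = C1 + C2*c + C3*c^2 + C4*c^3


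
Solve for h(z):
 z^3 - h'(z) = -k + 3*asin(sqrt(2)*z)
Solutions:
 h(z) = C1 + k*z + z^4/4 - 3*z*asin(sqrt(2)*z) - 3*sqrt(2)*sqrt(1 - 2*z^2)/2


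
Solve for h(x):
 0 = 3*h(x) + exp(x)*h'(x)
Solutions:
 h(x) = C1*exp(3*exp(-x))


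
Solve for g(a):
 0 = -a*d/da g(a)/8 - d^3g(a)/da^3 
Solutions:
 g(a) = C1 + Integral(C2*airyai(-a/2) + C3*airybi(-a/2), a)


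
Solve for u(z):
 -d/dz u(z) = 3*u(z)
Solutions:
 u(z) = C1*exp(-3*z)


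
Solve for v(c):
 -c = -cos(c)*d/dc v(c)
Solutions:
 v(c) = C1 + Integral(c/cos(c), c)


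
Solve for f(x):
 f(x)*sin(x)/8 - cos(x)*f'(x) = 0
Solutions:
 f(x) = C1/cos(x)^(1/8)


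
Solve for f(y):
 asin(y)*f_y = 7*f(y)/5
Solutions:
 f(y) = C1*exp(7*Integral(1/asin(y), y)/5)


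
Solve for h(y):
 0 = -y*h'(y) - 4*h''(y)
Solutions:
 h(y) = C1 + C2*erf(sqrt(2)*y/4)


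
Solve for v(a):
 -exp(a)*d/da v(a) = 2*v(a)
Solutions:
 v(a) = C1*exp(2*exp(-a))


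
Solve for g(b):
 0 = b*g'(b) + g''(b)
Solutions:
 g(b) = C1 + C2*erf(sqrt(2)*b/2)


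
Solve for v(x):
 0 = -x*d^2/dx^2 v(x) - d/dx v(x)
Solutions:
 v(x) = C1 + C2*log(x)


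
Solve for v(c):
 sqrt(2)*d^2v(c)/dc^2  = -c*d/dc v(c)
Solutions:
 v(c) = C1 + C2*erf(2^(1/4)*c/2)


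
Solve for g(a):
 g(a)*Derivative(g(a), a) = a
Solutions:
 g(a) = -sqrt(C1 + a^2)
 g(a) = sqrt(C1 + a^2)


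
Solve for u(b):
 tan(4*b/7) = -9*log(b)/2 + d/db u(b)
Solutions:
 u(b) = C1 + 9*b*log(b)/2 - 9*b/2 - 7*log(cos(4*b/7))/4


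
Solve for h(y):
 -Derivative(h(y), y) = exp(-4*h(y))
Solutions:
 h(y) = log(-I*(C1 - 4*y)^(1/4))
 h(y) = log(I*(C1 - 4*y)^(1/4))
 h(y) = log(-(C1 - 4*y)^(1/4))
 h(y) = log(C1 - 4*y)/4


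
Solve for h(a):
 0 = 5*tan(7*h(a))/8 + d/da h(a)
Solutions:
 h(a) = -asin(C1*exp(-35*a/8))/7 + pi/7
 h(a) = asin(C1*exp(-35*a/8))/7


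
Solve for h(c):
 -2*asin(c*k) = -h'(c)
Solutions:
 h(c) = C1 + 2*Piecewise((c*asin(c*k) + sqrt(-c^2*k^2 + 1)/k, Ne(k, 0)), (0, True))


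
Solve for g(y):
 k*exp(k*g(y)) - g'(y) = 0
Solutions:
 g(y) = Piecewise((log(-1/(C1*k + k^2*y))/k, Ne(k, 0)), (nan, True))
 g(y) = Piecewise((C1 + k*y, Eq(k, 0)), (nan, True))


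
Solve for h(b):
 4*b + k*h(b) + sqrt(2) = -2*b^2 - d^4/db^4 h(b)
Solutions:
 h(b) = C1*exp(-b*(-k)^(1/4)) + C2*exp(b*(-k)^(1/4)) + C3*exp(-I*b*(-k)^(1/4)) + C4*exp(I*b*(-k)^(1/4)) - 2*b^2/k - 4*b/k - sqrt(2)/k


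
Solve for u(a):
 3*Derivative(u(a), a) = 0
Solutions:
 u(a) = C1


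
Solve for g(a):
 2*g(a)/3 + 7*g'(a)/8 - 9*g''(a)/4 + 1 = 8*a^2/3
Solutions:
 g(a) = C1*exp(a*(7 - sqrt(433))/36) + C2*exp(a*(7 + sqrt(433))/36) + 4*a^2 - 21*a/2 + 1257/32


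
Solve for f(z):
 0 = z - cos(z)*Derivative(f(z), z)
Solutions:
 f(z) = C1 + Integral(z/cos(z), z)


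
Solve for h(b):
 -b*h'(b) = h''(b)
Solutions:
 h(b) = C1 + C2*erf(sqrt(2)*b/2)


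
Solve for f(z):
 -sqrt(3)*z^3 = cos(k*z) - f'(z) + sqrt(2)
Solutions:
 f(z) = C1 + sqrt(3)*z^4/4 + sqrt(2)*z + sin(k*z)/k


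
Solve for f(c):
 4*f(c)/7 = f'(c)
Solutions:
 f(c) = C1*exp(4*c/7)


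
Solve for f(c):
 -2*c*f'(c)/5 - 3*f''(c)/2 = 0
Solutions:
 f(c) = C1 + C2*erf(sqrt(30)*c/15)


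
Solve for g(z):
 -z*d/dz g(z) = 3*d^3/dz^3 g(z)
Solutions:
 g(z) = C1 + Integral(C2*airyai(-3^(2/3)*z/3) + C3*airybi(-3^(2/3)*z/3), z)


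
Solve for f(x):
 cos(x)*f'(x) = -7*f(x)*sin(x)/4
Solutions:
 f(x) = C1*cos(x)^(7/4)


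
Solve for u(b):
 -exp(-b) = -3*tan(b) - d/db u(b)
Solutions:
 u(b) = C1 - 3*log(tan(b)^2 + 1)/2 - exp(-b)


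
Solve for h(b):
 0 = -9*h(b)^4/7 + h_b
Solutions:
 h(b) = 7^(1/3)*(-1/(C1 + 27*b))^(1/3)
 h(b) = 7^(1/3)*(-1/(C1 + 9*b))^(1/3)*(-3^(2/3) - 3*3^(1/6)*I)/6
 h(b) = 7^(1/3)*(-1/(C1 + 9*b))^(1/3)*(-3^(2/3) + 3*3^(1/6)*I)/6


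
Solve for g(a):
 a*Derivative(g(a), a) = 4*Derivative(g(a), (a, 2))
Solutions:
 g(a) = C1 + C2*erfi(sqrt(2)*a/4)


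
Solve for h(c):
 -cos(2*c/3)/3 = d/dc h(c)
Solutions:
 h(c) = C1 - sin(2*c/3)/2


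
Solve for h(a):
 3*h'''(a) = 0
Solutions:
 h(a) = C1 + C2*a + C3*a^2


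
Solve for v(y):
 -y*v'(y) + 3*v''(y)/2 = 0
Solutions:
 v(y) = C1 + C2*erfi(sqrt(3)*y/3)


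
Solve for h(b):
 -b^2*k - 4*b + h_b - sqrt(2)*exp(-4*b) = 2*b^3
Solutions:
 h(b) = C1 + b^4/2 + b^3*k/3 + 2*b^2 - sqrt(2)*exp(-4*b)/4


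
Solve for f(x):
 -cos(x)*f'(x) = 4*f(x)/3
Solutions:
 f(x) = C1*(sin(x) - 1)^(2/3)/(sin(x) + 1)^(2/3)


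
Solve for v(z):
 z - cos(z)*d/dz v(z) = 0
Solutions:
 v(z) = C1 + Integral(z/cos(z), z)


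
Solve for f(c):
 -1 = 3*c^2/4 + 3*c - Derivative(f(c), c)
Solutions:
 f(c) = C1 + c^3/4 + 3*c^2/2 + c


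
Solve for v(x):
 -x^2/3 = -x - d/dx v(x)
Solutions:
 v(x) = C1 + x^3/9 - x^2/2


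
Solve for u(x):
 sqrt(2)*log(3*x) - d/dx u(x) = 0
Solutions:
 u(x) = C1 + sqrt(2)*x*log(x) - sqrt(2)*x + sqrt(2)*x*log(3)


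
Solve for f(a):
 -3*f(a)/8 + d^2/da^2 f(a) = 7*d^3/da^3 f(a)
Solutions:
 f(a) = C1*exp(a*(8*2^(1/3)/(63*sqrt(3937) + 3953)^(1/3) + 8 + 2^(2/3)*(63*sqrt(3937) + 3953)^(1/3))/168)*sin(2^(1/3)*sqrt(3)*a*(-2^(1/3)*(63*sqrt(3937) + 3953)^(1/3) + 8/(63*sqrt(3937) + 3953)^(1/3))/168) + C2*exp(a*(8*2^(1/3)/(63*sqrt(3937) + 3953)^(1/3) + 8 + 2^(2/3)*(63*sqrt(3937) + 3953)^(1/3))/168)*cos(2^(1/3)*sqrt(3)*a*(-2^(1/3)*(63*sqrt(3937) + 3953)^(1/3) + 8/(63*sqrt(3937) + 3953)^(1/3))/168) + C3*exp(a*(-2^(2/3)*(63*sqrt(3937) + 3953)^(1/3) - 8*2^(1/3)/(63*sqrt(3937) + 3953)^(1/3) + 4)/84)


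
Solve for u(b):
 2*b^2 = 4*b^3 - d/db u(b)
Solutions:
 u(b) = C1 + b^4 - 2*b^3/3


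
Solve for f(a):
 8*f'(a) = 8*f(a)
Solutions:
 f(a) = C1*exp(a)


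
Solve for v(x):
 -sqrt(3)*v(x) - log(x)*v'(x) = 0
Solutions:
 v(x) = C1*exp(-sqrt(3)*li(x))


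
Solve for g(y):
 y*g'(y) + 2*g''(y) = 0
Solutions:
 g(y) = C1 + C2*erf(y/2)


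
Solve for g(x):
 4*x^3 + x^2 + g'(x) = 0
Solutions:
 g(x) = C1 - x^4 - x^3/3


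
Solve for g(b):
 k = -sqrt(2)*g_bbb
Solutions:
 g(b) = C1 + C2*b + C3*b^2 - sqrt(2)*b^3*k/12


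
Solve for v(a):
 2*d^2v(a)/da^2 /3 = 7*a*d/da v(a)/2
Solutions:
 v(a) = C1 + C2*erfi(sqrt(42)*a/4)


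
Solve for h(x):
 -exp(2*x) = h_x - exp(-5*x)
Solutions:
 h(x) = C1 - exp(2*x)/2 - exp(-5*x)/5


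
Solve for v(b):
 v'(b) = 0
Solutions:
 v(b) = C1


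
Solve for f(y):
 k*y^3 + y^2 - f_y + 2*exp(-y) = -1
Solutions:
 f(y) = C1 + k*y^4/4 + y^3/3 + y - 2*exp(-y)


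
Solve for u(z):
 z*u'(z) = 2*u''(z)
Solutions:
 u(z) = C1 + C2*erfi(z/2)


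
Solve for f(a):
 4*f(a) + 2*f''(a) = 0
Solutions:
 f(a) = C1*sin(sqrt(2)*a) + C2*cos(sqrt(2)*a)


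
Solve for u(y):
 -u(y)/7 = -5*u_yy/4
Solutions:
 u(y) = C1*exp(-2*sqrt(35)*y/35) + C2*exp(2*sqrt(35)*y/35)


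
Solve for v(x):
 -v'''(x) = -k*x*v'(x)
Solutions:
 v(x) = C1 + Integral(C2*airyai(k^(1/3)*x) + C3*airybi(k^(1/3)*x), x)


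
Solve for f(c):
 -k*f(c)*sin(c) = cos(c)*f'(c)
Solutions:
 f(c) = C1*exp(k*log(cos(c)))


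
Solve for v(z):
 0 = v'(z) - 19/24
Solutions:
 v(z) = C1 + 19*z/24


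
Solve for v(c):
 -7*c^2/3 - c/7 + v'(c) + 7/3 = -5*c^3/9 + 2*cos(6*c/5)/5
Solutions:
 v(c) = C1 - 5*c^4/36 + 7*c^3/9 + c^2/14 - 7*c/3 + sin(6*c/5)/3


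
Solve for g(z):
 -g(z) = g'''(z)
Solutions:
 g(z) = C3*exp(-z) + (C1*sin(sqrt(3)*z/2) + C2*cos(sqrt(3)*z/2))*exp(z/2)


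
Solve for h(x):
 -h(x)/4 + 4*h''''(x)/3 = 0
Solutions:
 h(x) = C1*exp(-3^(1/4)*x/2) + C2*exp(3^(1/4)*x/2) + C3*sin(3^(1/4)*x/2) + C4*cos(3^(1/4)*x/2)


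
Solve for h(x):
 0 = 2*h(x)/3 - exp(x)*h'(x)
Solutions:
 h(x) = C1*exp(-2*exp(-x)/3)


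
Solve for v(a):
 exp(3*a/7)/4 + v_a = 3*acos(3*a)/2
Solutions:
 v(a) = C1 + 3*a*acos(3*a)/2 - sqrt(1 - 9*a^2)/2 - 7*exp(3*a/7)/12


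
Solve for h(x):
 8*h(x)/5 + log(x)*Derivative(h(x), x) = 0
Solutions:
 h(x) = C1*exp(-8*li(x)/5)


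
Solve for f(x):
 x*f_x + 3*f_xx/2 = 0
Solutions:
 f(x) = C1 + C2*erf(sqrt(3)*x/3)


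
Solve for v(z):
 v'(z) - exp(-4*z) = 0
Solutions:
 v(z) = C1 - exp(-4*z)/4


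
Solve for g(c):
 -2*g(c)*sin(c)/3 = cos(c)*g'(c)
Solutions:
 g(c) = C1*cos(c)^(2/3)


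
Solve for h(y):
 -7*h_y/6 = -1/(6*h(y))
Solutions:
 h(y) = -sqrt(C1 + 14*y)/7
 h(y) = sqrt(C1 + 14*y)/7


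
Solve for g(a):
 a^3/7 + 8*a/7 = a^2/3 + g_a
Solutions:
 g(a) = C1 + a^4/28 - a^3/9 + 4*a^2/7


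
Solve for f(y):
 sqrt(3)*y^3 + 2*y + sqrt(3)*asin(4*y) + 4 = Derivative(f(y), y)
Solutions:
 f(y) = C1 + sqrt(3)*y^4/4 + y^2 + 4*y + sqrt(3)*(y*asin(4*y) + sqrt(1 - 16*y^2)/4)


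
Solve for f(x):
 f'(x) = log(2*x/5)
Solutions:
 f(x) = C1 + x*log(x) - x + x*log(2/5)


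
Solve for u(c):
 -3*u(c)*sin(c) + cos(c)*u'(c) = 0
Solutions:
 u(c) = C1/cos(c)^3


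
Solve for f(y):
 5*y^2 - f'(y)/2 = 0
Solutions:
 f(y) = C1 + 10*y^3/3


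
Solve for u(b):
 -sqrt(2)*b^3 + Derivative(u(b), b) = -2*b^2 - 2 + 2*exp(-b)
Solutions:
 u(b) = C1 + sqrt(2)*b^4/4 - 2*b^3/3 - 2*b - 2*exp(-b)


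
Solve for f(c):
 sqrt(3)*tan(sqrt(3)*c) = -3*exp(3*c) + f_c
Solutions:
 f(c) = C1 + exp(3*c) - log(cos(sqrt(3)*c))


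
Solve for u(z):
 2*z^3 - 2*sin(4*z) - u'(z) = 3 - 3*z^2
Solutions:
 u(z) = C1 + z^4/2 + z^3 - 3*z + cos(4*z)/2


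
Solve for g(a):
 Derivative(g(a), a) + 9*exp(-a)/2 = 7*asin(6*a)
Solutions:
 g(a) = C1 + 7*a*asin(6*a) + 7*sqrt(1 - 36*a^2)/6 + 9*exp(-a)/2


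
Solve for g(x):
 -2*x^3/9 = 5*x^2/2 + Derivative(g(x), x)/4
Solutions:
 g(x) = C1 - 2*x^4/9 - 10*x^3/3


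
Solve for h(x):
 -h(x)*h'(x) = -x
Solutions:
 h(x) = -sqrt(C1 + x^2)
 h(x) = sqrt(C1 + x^2)


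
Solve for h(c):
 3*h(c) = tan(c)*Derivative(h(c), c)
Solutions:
 h(c) = C1*sin(c)^3


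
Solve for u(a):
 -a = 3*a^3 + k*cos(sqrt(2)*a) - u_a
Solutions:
 u(a) = C1 + 3*a^4/4 + a^2/2 + sqrt(2)*k*sin(sqrt(2)*a)/2


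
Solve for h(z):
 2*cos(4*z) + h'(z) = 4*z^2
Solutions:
 h(z) = C1 + 4*z^3/3 - sin(4*z)/2


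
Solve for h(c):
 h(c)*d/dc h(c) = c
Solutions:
 h(c) = -sqrt(C1 + c^2)
 h(c) = sqrt(C1 + c^2)


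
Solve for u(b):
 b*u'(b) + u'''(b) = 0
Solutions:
 u(b) = C1 + Integral(C2*airyai(-b) + C3*airybi(-b), b)


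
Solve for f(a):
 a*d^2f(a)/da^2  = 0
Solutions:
 f(a) = C1 + C2*a


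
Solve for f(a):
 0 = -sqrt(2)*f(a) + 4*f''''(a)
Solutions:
 f(a) = C1*exp(-2^(5/8)*a/2) + C2*exp(2^(5/8)*a/2) + C3*sin(2^(5/8)*a/2) + C4*cos(2^(5/8)*a/2)


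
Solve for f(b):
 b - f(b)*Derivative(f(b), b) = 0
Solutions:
 f(b) = -sqrt(C1 + b^2)
 f(b) = sqrt(C1 + b^2)


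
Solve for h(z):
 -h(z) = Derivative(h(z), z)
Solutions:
 h(z) = C1*exp(-z)


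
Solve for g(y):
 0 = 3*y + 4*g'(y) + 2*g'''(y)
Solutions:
 g(y) = C1 + C2*sin(sqrt(2)*y) + C3*cos(sqrt(2)*y) - 3*y^2/8


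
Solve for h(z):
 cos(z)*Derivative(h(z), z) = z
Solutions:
 h(z) = C1 + Integral(z/cos(z), z)


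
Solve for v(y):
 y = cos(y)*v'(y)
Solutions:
 v(y) = C1 + Integral(y/cos(y), y)


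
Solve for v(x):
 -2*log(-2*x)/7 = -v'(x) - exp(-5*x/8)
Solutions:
 v(x) = C1 + 2*x*log(-x)/7 + 2*x*(-1 + log(2))/7 + 8*exp(-5*x/8)/5


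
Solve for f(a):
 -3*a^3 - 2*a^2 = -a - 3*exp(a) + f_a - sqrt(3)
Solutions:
 f(a) = C1 - 3*a^4/4 - 2*a^3/3 + a^2/2 + sqrt(3)*a + 3*exp(a)


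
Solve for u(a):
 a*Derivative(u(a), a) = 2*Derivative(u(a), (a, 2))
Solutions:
 u(a) = C1 + C2*erfi(a/2)


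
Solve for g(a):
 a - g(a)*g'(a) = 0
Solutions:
 g(a) = -sqrt(C1 + a^2)
 g(a) = sqrt(C1 + a^2)


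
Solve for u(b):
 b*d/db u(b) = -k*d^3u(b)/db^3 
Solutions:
 u(b) = C1 + Integral(C2*airyai(b*(-1/k)^(1/3)) + C3*airybi(b*(-1/k)^(1/3)), b)


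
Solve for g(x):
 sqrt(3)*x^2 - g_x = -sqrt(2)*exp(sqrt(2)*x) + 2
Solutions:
 g(x) = C1 + sqrt(3)*x^3/3 - 2*x + exp(sqrt(2)*x)


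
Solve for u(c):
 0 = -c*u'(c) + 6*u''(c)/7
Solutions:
 u(c) = C1 + C2*erfi(sqrt(21)*c/6)


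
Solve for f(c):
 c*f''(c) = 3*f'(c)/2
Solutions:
 f(c) = C1 + C2*c^(5/2)


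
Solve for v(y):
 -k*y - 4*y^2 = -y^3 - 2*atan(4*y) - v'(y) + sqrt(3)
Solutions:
 v(y) = C1 + k*y^2/2 - y^4/4 + 4*y^3/3 - 2*y*atan(4*y) + sqrt(3)*y + log(16*y^2 + 1)/4


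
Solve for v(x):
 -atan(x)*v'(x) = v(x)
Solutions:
 v(x) = C1*exp(-Integral(1/atan(x), x))


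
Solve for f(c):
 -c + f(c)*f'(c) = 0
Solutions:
 f(c) = -sqrt(C1 + c^2)
 f(c) = sqrt(C1 + c^2)


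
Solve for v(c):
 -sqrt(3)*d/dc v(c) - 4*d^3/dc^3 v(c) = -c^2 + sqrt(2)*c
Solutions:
 v(c) = C1 + C2*sin(3^(1/4)*c/2) + C3*cos(3^(1/4)*c/2) + sqrt(3)*c^3/9 - sqrt(6)*c^2/6 - 8*c/3


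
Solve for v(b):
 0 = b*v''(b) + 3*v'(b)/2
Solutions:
 v(b) = C1 + C2/sqrt(b)


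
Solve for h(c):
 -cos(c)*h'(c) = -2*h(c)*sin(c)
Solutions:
 h(c) = C1/cos(c)^2


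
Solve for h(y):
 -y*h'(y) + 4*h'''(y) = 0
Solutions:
 h(y) = C1 + Integral(C2*airyai(2^(1/3)*y/2) + C3*airybi(2^(1/3)*y/2), y)


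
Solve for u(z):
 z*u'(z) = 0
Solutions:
 u(z) = C1


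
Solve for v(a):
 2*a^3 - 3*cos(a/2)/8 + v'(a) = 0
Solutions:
 v(a) = C1 - a^4/2 + 3*sin(a/2)/4


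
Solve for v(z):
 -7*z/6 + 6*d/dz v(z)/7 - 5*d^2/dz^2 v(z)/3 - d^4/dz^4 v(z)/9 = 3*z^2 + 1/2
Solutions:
 v(z) = C1 + C2*exp(7^(1/3)*z*(-7^(1/3)*(27 + sqrt(6854))^(1/3) + 35/(27 + sqrt(6854))^(1/3))/14)*sin(sqrt(3)*7^(1/3)*z*(35/(27 + sqrt(6854))^(1/3) + 7^(1/3)*(27 + sqrt(6854))^(1/3))/14) + C3*exp(7^(1/3)*z*(-7^(1/3)*(27 + sqrt(6854))^(1/3) + 35/(27 + sqrt(6854))^(1/3))/14)*cos(sqrt(3)*7^(1/3)*z*(35/(27 + sqrt(6854))^(1/3) + 7^(1/3)*(27 + sqrt(6854))^(1/3))/14) + C4*exp(7^(1/3)*z*(-5/(27 + sqrt(6854))^(1/3) + 7^(1/3)*(27 + sqrt(6854))^(1/3)/7)) + 7*z^3/6 + 539*z^2/72 + 19243*z/648


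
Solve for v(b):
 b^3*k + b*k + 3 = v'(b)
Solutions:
 v(b) = C1 + b^4*k/4 + b^2*k/2 + 3*b


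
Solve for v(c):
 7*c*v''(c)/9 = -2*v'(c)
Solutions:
 v(c) = C1 + C2/c^(11/7)


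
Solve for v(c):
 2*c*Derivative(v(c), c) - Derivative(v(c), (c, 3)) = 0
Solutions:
 v(c) = C1 + Integral(C2*airyai(2^(1/3)*c) + C3*airybi(2^(1/3)*c), c)


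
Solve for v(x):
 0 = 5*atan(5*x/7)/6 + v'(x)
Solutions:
 v(x) = C1 - 5*x*atan(5*x/7)/6 + 7*log(25*x^2 + 49)/12


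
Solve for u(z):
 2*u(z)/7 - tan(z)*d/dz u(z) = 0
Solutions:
 u(z) = C1*sin(z)^(2/7)


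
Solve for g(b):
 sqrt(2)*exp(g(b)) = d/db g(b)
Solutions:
 g(b) = log(-1/(C1 + sqrt(2)*b))


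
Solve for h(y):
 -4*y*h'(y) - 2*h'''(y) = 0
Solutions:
 h(y) = C1 + Integral(C2*airyai(-2^(1/3)*y) + C3*airybi(-2^(1/3)*y), y)


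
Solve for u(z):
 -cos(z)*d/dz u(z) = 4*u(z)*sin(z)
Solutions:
 u(z) = C1*cos(z)^4


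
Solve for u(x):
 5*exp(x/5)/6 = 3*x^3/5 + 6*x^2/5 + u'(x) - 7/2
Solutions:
 u(x) = C1 - 3*x^4/20 - 2*x^3/5 + 7*x/2 + 25*exp(x/5)/6


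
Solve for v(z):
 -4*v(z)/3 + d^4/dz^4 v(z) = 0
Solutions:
 v(z) = C1*exp(-sqrt(2)*3^(3/4)*z/3) + C2*exp(sqrt(2)*3^(3/4)*z/3) + C3*sin(sqrt(2)*3^(3/4)*z/3) + C4*cos(sqrt(2)*3^(3/4)*z/3)


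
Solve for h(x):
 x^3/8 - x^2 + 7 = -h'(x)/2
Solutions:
 h(x) = C1 - x^4/16 + 2*x^3/3 - 14*x


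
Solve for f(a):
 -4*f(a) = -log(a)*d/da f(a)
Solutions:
 f(a) = C1*exp(4*li(a))


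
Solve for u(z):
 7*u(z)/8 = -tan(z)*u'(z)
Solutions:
 u(z) = C1/sin(z)^(7/8)


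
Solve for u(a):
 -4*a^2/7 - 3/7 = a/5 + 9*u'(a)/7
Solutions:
 u(a) = C1 - 4*a^3/27 - 7*a^2/90 - a/3


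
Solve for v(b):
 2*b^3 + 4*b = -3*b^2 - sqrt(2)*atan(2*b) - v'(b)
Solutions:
 v(b) = C1 - b^4/2 - b^3 - 2*b^2 - sqrt(2)*(b*atan(2*b) - log(4*b^2 + 1)/4)


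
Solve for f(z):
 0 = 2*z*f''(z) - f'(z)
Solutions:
 f(z) = C1 + C2*z^(3/2)


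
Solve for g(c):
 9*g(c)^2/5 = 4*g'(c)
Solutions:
 g(c) = -20/(C1 + 9*c)


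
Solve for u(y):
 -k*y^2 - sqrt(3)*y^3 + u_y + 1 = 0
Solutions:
 u(y) = C1 + k*y^3/3 + sqrt(3)*y^4/4 - y


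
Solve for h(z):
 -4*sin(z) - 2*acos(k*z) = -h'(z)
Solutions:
 h(z) = C1 + 2*Piecewise((z*acos(k*z) - sqrt(-k^2*z^2 + 1)/k, Ne(k, 0)), (pi*z/2, True)) - 4*cos(z)


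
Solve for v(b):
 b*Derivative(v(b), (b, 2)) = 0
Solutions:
 v(b) = C1 + C2*b


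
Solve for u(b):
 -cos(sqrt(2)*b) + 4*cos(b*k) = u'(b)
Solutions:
 u(b) = C1 - sqrt(2)*sin(sqrt(2)*b)/2 + 4*sin(b*k)/k


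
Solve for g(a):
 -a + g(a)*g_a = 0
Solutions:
 g(a) = -sqrt(C1 + a^2)
 g(a) = sqrt(C1 + a^2)


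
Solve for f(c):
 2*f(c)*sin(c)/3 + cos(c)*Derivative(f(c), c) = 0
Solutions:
 f(c) = C1*cos(c)^(2/3)


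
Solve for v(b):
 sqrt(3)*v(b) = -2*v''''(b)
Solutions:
 v(b) = (C1*sin(2^(1/4)*3^(1/8)*b/2) + C2*cos(2^(1/4)*3^(1/8)*b/2))*exp(-2^(1/4)*3^(1/8)*b/2) + (C3*sin(2^(1/4)*3^(1/8)*b/2) + C4*cos(2^(1/4)*3^(1/8)*b/2))*exp(2^(1/4)*3^(1/8)*b/2)


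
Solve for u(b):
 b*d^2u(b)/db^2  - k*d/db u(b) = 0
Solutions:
 u(b) = C1 + b^(re(k) + 1)*(C2*sin(log(b)*Abs(im(k))) + C3*cos(log(b)*im(k)))


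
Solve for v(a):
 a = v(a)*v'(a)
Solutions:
 v(a) = -sqrt(C1 + a^2)
 v(a) = sqrt(C1 + a^2)


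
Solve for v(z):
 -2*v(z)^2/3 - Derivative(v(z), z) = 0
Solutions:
 v(z) = 3/(C1 + 2*z)


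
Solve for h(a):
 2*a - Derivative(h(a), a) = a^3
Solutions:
 h(a) = C1 - a^4/4 + a^2


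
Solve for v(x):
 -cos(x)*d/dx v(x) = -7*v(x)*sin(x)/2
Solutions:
 v(x) = C1/cos(x)^(7/2)


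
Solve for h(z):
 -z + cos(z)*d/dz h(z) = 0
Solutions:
 h(z) = C1 + Integral(z/cos(z), z)


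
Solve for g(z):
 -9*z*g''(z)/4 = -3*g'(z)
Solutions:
 g(z) = C1 + C2*z^(7/3)


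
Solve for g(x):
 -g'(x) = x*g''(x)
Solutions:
 g(x) = C1 + C2*log(x)


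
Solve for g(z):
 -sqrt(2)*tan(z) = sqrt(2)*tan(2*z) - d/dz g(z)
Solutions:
 g(z) = C1 - sqrt(2)*log(cos(z)) - sqrt(2)*log(cos(2*z))/2


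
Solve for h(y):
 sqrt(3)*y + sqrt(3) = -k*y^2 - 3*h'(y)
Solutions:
 h(y) = C1 - k*y^3/9 - sqrt(3)*y^2/6 - sqrt(3)*y/3


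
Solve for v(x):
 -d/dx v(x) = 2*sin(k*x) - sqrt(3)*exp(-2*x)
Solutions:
 v(x) = C1 - sqrt(3)*exp(-2*x)/2 + 2*cos(k*x)/k


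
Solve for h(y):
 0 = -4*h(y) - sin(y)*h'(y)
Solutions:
 h(y) = C1*(cos(y)^2 + 2*cos(y) + 1)/(cos(y)^2 - 2*cos(y) + 1)


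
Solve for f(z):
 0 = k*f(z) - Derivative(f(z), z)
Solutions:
 f(z) = C1*exp(k*z)


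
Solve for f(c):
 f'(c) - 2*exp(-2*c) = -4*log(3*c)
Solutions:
 f(c) = C1 - 4*c*log(c) + 4*c*(1 - log(3)) - exp(-2*c)


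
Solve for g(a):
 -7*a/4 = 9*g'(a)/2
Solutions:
 g(a) = C1 - 7*a^2/36


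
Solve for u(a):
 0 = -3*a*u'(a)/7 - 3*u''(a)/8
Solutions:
 u(a) = C1 + C2*erf(2*sqrt(7)*a/7)


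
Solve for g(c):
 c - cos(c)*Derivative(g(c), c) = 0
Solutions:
 g(c) = C1 + Integral(c/cos(c), c)


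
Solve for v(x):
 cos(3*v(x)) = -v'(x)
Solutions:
 v(x) = -asin((C1 + exp(6*x))/(C1 - exp(6*x)))/3 + pi/3
 v(x) = asin((C1 + exp(6*x))/(C1 - exp(6*x)))/3


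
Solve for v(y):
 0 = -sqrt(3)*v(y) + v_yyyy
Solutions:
 v(y) = C1*exp(-3^(1/8)*y) + C2*exp(3^(1/8)*y) + C3*sin(3^(1/8)*y) + C4*cos(3^(1/8)*y)


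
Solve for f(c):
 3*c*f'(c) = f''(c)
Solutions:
 f(c) = C1 + C2*erfi(sqrt(6)*c/2)


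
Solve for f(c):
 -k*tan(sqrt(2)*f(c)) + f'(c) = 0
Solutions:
 f(c) = sqrt(2)*(pi - asin(C1*exp(sqrt(2)*c*k)))/2
 f(c) = sqrt(2)*asin(C1*exp(sqrt(2)*c*k))/2


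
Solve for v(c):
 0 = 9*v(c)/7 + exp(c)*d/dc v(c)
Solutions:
 v(c) = C1*exp(9*exp(-c)/7)


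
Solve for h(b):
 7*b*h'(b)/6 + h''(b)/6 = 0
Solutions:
 h(b) = C1 + C2*erf(sqrt(14)*b/2)


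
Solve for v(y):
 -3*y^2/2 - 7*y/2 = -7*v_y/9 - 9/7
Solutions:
 v(y) = C1 + 9*y^3/14 + 9*y^2/4 - 81*y/49


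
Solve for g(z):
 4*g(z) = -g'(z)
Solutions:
 g(z) = C1*exp(-4*z)


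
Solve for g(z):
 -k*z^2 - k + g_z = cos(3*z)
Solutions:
 g(z) = C1 + k*z^3/3 + k*z + sin(3*z)/3


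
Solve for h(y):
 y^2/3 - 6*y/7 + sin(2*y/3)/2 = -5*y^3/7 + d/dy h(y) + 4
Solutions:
 h(y) = C1 + 5*y^4/28 + y^3/9 - 3*y^2/7 - 4*y - 3*cos(2*y/3)/4


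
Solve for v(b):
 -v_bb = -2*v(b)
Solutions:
 v(b) = C1*exp(-sqrt(2)*b) + C2*exp(sqrt(2)*b)


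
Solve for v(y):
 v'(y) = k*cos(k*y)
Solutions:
 v(y) = C1 + sin(k*y)


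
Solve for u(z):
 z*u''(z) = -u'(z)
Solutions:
 u(z) = C1 + C2*log(z)


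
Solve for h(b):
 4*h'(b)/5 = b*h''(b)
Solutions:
 h(b) = C1 + C2*b^(9/5)


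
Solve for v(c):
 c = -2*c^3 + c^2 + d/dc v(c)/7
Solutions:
 v(c) = C1 + 7*c^4/2 - 7*c^3/3 + 7*c^2/2


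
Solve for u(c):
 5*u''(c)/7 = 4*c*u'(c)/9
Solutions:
 u(c) = C1 + C2*erfi(sqrt(70)*c/15)


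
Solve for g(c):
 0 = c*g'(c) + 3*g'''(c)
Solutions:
 g(c) = C1 + Integral(C2*airyai(-3^(2/3)*c/3) + C3*airybi(-3^(2/3)*c/3), c)


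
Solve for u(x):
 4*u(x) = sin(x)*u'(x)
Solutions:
 u(x) = C1*(cos(x)^2 - 2*cos(x) + 1)/(cos(x)^2 + 2*cos(x) + 1)


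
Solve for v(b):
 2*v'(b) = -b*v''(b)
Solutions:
 v(b) = C1 + C2/b


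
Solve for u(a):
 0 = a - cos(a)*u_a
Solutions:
 u(a) = C1 + Integral(a/cos(a), a)


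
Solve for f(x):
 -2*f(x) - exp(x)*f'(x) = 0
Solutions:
 f(x) = C1*exp(2*exp(-x))


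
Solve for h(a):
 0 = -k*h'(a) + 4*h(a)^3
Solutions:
 h(a) = -sqrt(2)*sqrt(-k/(C1*k + 4*a))/2
 h(a) = sqrt(2)*sqrt(-k/(C1*k + 4*a))/2


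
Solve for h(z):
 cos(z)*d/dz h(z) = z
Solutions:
 h(z) = C1 + Integral(z/cos(z), z)


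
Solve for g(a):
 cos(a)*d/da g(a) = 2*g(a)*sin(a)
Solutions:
 g(a) = C1/cos(a)^2


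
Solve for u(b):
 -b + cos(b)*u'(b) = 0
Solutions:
 u(b) = C1 + Integral(b/cos(b), b)


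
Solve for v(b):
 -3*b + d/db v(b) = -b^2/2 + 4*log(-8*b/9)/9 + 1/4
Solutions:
 v(b) = C1 - b^3/6 + 3*b^2/2 + 4*b*log(-b)/9 + b*(-32*log(3) - 7 + 48*log(2))/36


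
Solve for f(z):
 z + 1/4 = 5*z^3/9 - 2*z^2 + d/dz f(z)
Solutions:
 f(z) = C1 - 5*z^4/36 + 2*z^3/3 + z^2/2 + z/4


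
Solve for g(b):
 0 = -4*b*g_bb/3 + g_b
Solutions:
 g(b) = C1 + C2*b^(7/4)


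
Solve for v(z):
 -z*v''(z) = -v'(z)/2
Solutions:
 v(z) = C1 + C2*z^(3/2)


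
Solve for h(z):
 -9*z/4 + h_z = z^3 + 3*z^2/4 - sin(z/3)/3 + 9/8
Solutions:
 h(z) = C1 + z^4/4 + z^3/4 + 9*z^2/8 + 9*z/8 + cos(z/3)


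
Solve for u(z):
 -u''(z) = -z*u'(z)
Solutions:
 u(z) = C1 + C2*erfi(sqrt(2)*z/2)


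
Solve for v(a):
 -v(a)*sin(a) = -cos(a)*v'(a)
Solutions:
 v(a) = C1/cos(a)


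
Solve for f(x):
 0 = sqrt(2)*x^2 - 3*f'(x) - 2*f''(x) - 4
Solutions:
 f(x) = C1 + C2*exp(-3*x/2) + sqrt(2)*x^3/9 - 2*sqrt(2)*x^2/9 - 4*x/3 + 8*sqrt(2)*x/27


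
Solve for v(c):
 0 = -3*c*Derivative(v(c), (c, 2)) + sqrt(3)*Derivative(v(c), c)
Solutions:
 v(c) = C1 + C2*c^(sqrt(3)/3 + 1)


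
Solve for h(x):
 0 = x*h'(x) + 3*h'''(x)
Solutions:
 h(x) = C1 + Integral(C2*airyai(-3^(2/3)*x/3) + C3*airybi(-3^(2/3)*x/3), x)


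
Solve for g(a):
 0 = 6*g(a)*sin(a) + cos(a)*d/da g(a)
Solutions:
 g(a) = C1*cos(a)^6


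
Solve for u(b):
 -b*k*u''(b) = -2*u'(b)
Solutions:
 u(b) = C1 + b^(((re(k) + 2)*re(k) + im(k)^2)/(re(k)^2 + im(k)^2))*(C2*sin(2*log(b)*Abs(im(k))/(re(k)^2 + im(k)^2)) + C3*cos(2*log(b)*im(k)/(re(k)^2 + im(k)^2)))


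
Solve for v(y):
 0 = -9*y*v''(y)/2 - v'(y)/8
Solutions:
 v(y) = C1 + C2*y^(35/36)


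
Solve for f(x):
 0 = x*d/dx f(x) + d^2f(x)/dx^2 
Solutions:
 f(x) = C1 + C2*erf(sqrt(2)*x/2)


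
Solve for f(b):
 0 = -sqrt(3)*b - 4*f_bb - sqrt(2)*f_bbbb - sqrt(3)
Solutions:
 f(b) = C1 + C2*b + C3*sin(2^(3/4)*b) + C4*cos(2^(3/4)*b) - sqrt(3)*b^3/24 - sqrt(3)*b^2/8


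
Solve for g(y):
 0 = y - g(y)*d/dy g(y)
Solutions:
 g(y) = -sqrt(C1 + y^2)
 g(y) = sqrt(C1 + y^2)


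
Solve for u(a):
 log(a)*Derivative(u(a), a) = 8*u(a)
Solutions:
 u(a) = C1*exp(8*li(a))


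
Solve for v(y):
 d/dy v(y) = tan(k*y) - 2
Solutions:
 v(y) = C1 - 2*y + Piecewise((-log(cos(k*y))/k, Ne(k, 0)), (0, True))


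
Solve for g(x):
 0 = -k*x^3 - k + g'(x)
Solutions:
 g(x) = C1 + k*x^4/4 + k*x


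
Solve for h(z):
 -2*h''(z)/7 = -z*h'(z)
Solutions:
 h(z) = C1 + C2*erfi(sqrt(7)*z/2)


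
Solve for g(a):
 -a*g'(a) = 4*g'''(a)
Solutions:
 g(a) = C1 + Integral(C2*airyai(-2^(1/3)*a/2) + C3*airybi(-2^(1/3)*a/2), a)


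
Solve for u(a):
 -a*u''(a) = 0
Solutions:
 u(a) = C1 + C2*a


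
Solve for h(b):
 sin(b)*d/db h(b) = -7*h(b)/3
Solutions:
 h(b) = C1*(cos(b) + 1)^(7/6)/(cos(b) - 1)^(7/6)


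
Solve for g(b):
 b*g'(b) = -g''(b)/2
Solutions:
 g(b) = C1 + C2*erf(b)


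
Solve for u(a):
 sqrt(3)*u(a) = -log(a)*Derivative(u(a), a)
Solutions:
 u(a) = C1*exp(-sqrt(3)*li(a))


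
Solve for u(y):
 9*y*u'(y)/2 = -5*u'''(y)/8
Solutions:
 u(y) = C1 + Integral(C2*airyai(-30^(2/3)*y/5) + C3*airybi(-30^(2/3)*y/5), y)


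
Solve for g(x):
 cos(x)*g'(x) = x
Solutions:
 g(x) = C1 + Integral(x/cos(x), x)


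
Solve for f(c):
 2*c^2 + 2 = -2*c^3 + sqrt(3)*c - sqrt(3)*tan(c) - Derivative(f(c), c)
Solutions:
 f(c) = C1 - c^4/2 - 2*c^3/3 + sqrt(3)*c^2/2 - 2*c + sqrt(3)*log(cos(c))


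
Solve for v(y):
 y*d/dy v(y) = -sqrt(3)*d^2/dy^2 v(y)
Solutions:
 v(y) = C1 + C2*erf(sqrt(2)*3^(3/4)*y/6)


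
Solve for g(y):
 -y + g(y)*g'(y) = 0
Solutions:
 g(y) = -sqrt(C1 + y^2)
 g(y) = sqrt(C1 + y^2)


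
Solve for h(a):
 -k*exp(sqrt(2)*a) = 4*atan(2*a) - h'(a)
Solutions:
 h(a) = C1 + 4*a*atan(2*a) + sqrt(2)*k*exp(sqrt(2)*a)/2 - log(4*a^2 + 1)


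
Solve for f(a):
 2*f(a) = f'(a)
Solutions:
 f(a) = C1*exp(2*a)


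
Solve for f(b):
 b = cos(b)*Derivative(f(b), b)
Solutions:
 f(b) = C1 + Integral(b/cos(b), b)


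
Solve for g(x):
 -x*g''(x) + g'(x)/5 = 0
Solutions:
 g(x) = C1 + C2*x^(6/5)


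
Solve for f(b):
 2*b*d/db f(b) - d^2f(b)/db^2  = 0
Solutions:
 f(b) = C1 + C2*erfi(b)


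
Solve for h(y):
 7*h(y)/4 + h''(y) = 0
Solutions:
 h(y) = C1*sin(sqrt(7)*y/2) + C2*cos(sqrt(7)*y/2)


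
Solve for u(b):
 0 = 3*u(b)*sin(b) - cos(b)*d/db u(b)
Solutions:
 u(b) = C1/cos(b)^3


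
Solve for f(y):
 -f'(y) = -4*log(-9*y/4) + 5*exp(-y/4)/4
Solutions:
 f(y) = C1 + 4*y*log(-y) + 4*y*(-2*log(2) - 1 + 2*log(3)) + 5*exp(-y/4)


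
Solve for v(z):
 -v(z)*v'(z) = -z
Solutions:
 v(z) = -sqrt(C1 + z^2)
 v(z) = sqrt(C1 + z^2)


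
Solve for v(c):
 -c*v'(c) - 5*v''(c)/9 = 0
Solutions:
 v(c) = C1 + C2*erf(3*sqrt(10)*c/10)


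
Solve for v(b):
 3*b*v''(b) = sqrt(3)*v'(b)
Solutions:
 v(b) = C1 + C2*b^(sqrt(3)/3 + 1)


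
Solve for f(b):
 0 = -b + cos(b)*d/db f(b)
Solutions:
 f(b) = C1 + Integral(b/cos(b), b)


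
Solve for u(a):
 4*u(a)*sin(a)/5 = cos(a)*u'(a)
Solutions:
 u(a) = C1/cos(a)^(4/5)


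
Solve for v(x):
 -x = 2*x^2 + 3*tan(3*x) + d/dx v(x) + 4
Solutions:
 v(x) = C1 - 2*x^3/3 - x^2/2 - 4*x + log(cos(3*x))


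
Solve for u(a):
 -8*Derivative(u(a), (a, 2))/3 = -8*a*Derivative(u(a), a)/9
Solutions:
 u(a) = C1 + C2*erfi(sqrt(6)*a/6)


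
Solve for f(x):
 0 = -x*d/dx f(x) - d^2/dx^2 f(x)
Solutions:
 f(x) = C1 + C2*erf(sqrt(2)*x/2)


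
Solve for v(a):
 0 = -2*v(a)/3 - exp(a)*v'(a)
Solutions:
 v(a) = C1*exp(2*exp(-a)/3)


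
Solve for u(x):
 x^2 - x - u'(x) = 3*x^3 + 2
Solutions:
 u(x) = C1 - 3*x^4/4 + x^3/3 - x^2/2 - 2*x


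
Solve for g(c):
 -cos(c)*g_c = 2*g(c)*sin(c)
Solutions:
 g(c) = C1*cos(c)^2


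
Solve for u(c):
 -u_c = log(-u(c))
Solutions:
 -li(-u(c)) = C1 - c


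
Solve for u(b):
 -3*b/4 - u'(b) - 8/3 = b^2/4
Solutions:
 u(b) = C1 - b^3/12 - 3*b^2/8 - 8*b/3


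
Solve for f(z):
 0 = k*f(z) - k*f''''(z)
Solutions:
 f(z) = C1*exp(-z) + C2*exp(z) + C3*sin(z) + C4*cos(z)


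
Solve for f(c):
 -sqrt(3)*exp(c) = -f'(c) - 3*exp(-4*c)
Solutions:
 f(c) = C1 + sqrt(3)*exp(c) + 3*exp(-4*c)/4


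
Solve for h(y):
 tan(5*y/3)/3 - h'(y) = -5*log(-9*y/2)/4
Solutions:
 h(y) = C1 + 5*y*log(-y)/4 - 5*y/4 - 5*y*log(2)/4 + 5*y*log(3)/2 - log(cos(5*y/3))/5


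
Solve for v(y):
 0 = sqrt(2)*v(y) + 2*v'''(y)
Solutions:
 v(y) = C3*exp(-2^(5/6)*y/2) + (C1*sin(2^(5/6)*sqrt(3)*y/4) + C2*cos(2^(5/6)*sqrt(3)*y/4))*exp(2^(5/6)*y/4)


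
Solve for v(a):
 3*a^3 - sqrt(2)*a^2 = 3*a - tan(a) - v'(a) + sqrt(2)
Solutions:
 v(a) = C1 - 3*a^4/4 + sqrt(2)*a^3/3 + 3*a^2/2 + sqrt(2)*a + log(cos(a))


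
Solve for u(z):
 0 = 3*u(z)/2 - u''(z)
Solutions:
 u(z) = C1*exp(-sqrt(6)*z/2) + C2*exp(sqrt(6)*z/2)


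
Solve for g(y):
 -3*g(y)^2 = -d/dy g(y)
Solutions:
 g(y) = -1/(C1 + 3*y)


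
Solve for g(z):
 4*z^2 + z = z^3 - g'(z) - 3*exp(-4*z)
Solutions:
 g(z) = C1 + z^4/4 - 4*z^3/3 - z^2/2 + 3*exp(-4*z)/4


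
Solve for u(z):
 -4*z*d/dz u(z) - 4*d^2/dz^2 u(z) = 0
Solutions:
 u(z) = C1 + C2*erf(sqrt(2)*z/2)


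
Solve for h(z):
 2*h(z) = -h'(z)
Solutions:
 h(z) = C1*exp(-2*z)


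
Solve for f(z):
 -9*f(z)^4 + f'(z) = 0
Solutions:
 f(z) = (-1/(C1 + 27*z))^(1/3)
 f(z) = (-1/(C1 + 9*z))^(1/3)*(-3^(2/3) - 3*3^(1/6)*I)/6
 f(z) = (-1/(C1 + 9*z))^(1/3)*(-3^(2/3) + 3*3^(1/6)*I)/6


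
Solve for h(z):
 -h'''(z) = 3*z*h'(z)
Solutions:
 h(z) = C1 + Integral(C2*airyai(-3^(1/3)*z) + C3*airybi(-3^(1/3)*z), z)


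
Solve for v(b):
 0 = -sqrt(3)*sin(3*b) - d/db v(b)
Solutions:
 v(b) = C1 + sqrt(3)*cos(3*b)/3


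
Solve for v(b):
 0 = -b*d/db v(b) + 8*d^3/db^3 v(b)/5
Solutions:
 v(b) = C1 + Integral(C2*airyai(5^(1/3)*b/2) + C3*airybi(5^(1/3)*b/2), b)


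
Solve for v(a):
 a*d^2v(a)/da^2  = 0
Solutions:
 v(a) = C1 + C2*a


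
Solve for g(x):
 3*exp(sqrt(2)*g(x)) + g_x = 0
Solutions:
 g(x) = sqrt(2)*(2*log(1/(C1 + 3*x)) - log(2))/4


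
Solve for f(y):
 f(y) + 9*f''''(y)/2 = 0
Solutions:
 f(y) = (C1*sin(2^(3/4)*sqrt(3)*y/6) + C2*cos(2^(3/4)*sqrt(3)*y/6))*exp(-2^(3/4)*sqrt(3)*y/6) + (C3*sin(2^(3/4)*sqrt(3)*y/6) + C4*cos(2^(3/4)*sqrt(3)*y/6))*exp(2^(3/4)*sqrt(3)*y/6)


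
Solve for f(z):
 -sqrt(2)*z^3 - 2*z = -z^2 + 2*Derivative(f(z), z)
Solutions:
 f(z) = C1 - sqrt(2)*z^4/8 + z^3/6 - z^2/2


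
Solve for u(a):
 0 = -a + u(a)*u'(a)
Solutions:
 u(a) = -sqrt(C1 + a^2)
 u(a) = sqrt(C1 + a^2)


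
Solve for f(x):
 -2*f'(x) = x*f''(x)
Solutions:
 f(x) = C1 + C2/x


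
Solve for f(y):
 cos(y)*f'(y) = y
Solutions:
 f(y) = C1 + Integral(y/cos(y), y)


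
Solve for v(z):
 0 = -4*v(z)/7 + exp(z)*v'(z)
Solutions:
 v(z) = C1*exp(-4*exp(-z)/7)
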